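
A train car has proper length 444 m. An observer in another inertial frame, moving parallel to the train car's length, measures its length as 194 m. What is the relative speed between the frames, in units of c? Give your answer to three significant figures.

0.899c

Length contraction gives γ = L₀/L = 444/194 = 2.2887.
β = √(1 − 1/γ²) = √0.809093 = 0.899.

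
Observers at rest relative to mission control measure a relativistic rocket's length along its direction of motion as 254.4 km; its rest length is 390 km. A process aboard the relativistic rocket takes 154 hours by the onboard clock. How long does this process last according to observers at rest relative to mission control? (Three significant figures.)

236 hours

From L = L₀/γ: γ = 390/254.4 = 1.53302.
The same γ dilates the second interval: 1.53302 × 154 hours = 236 hours.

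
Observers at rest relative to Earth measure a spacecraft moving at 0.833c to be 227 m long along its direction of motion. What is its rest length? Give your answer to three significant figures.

β² = 0.693889, so γ = 1/√0.306111 = 1.8074.
Proper length: L₀ = γ·L = 1.8074 × 227 = 410 m.

410 m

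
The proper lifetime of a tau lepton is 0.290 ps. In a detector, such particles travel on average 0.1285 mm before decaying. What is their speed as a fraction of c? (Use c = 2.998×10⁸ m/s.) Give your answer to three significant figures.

Lab distance = (lab lifetime)·v = γτ·βc, so βγ = d/(cτ) = 1.285×10^-4/(2.998×10⁸ × 2.900×10^-13) = 1.478.
With βγ = 1.478: γ² = 1 + (βγ)² = 3.18448, and β = (βγ)/γ = 1.478/1.78451 = 0.828.

0.828c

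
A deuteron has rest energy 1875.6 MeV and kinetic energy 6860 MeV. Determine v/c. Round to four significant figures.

0.9767

γ = 1 + K/(mc²) = 1 + 6860/1875.6 = 4.6575.
β = √(1 − 1/γ²) = √(1 − 0.0460993) = √0.9539007 = 0.9767.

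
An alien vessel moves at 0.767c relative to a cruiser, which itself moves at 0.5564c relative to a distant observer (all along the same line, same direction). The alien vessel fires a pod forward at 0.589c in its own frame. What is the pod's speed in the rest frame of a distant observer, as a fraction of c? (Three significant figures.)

First combine the pod and alien vessel (S''→S'): u₁ = (0.589 + 0.767)/(1 + 0.589×0.767) = 1.356/1.451763 = 0.93404.
Then combine with the cruiser (S'→S): u = (0.93404 + 0.5564)/(1 + 0.93404×0.5564) = 1.49044/1.519699856 = 0.98075.

0.981c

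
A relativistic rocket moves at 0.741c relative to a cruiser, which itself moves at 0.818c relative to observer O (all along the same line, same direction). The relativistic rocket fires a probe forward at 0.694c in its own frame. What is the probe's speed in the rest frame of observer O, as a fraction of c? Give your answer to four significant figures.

0.9946c

Compose velocities in two stages. Stage 1 (into S'): u₁ = (0.694+0.741)/(1+0.694×0.741) = 0.94766.
Stage 2 (into S): u = (0.94766+0.818)/(1+0.94766×0.818) = 0.99463, so the speed is 0.9946c.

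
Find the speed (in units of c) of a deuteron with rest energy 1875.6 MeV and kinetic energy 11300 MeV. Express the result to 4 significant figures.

0.9898c

γ = 1 + K/(mc²) = 1 + 11300/1875.6 = 7.0247.
β = √(1 − 1/γ²) = √(1 − 0.0202649) = √0.9797351 = 0.9898.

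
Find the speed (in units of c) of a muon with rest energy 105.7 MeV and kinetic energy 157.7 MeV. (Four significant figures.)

γ = 1 + K/(mc²) = 1 + 157.7/105.7 = 2.492.
β = √(1 − 1/γ²) = √(1 − 0.161029) = √0.838971 = 0.9160.

0.9160c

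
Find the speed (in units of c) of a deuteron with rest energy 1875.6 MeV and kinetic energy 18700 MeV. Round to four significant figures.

K = (γ−1)mc², so γ = 1 + 18700/1875.6 = 10.97.
Then v/c = √(1 − γ⁻²) = √(1 − 0.00830973) = √0.99169027 = 0.9958.

0.9958c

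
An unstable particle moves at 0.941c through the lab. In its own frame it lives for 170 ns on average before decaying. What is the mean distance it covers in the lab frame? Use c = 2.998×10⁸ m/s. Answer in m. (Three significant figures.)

γ = 1/√(1 − β²) = 1/√(1 − 0.885481) = 1/√0.114519 = 1/0.338407 = 2.955.
Lab-frame lifetime: Δt = γτ = 2.955 × 170 ns = 502.35 ns.
Distance: d = vΔt = 0.941 × 2.998×10⁸ m/s × 5.0235×10^-7 s = 142 m.

142 m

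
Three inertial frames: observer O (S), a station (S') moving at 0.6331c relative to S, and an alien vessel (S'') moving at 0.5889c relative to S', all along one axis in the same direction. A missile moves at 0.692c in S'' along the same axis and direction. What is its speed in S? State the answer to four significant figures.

0.9791c

Apply u = (u'+v)/(1+u'v) twice. Missile in the station frame: (0.692+0.5889)/(1+0.692·0.5889) = 1.2809/1.4075188 = 0.91004c.
That velocity, transformed to the rest frame of observer O: (0.91004+0.6331)/(1+0.91004·0.6331) = 1.54314/1.576146324 = 0.97906c.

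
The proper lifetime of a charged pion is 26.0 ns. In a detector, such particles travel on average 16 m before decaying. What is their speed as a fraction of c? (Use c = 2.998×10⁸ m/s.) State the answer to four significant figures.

d = βγcτ ⇒ βγ = d/(cτ) = 16.00 m / (7.7948 m) = 2.0527.
β = (βγ)/√(1+(βγ)²) = 2.0527/√5.21358 = 0.8990.

0.8990c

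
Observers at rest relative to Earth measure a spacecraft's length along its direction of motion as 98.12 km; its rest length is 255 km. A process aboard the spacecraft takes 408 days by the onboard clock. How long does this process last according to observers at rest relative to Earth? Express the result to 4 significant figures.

1060 days

Length contraction gives γ = L₀/L = 255/98.12 = 2.59886.
Δt = γΔτ = 2.59886 × 408 = 1060 days.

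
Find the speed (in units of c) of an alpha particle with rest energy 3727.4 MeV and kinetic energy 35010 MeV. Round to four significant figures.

0.9954c

γ = 1 + K/(mc²) = 1 + 35010/3727.4 = 10.393.
β = √(1 − 1/γ²) = √(1 − 0.00925802) = √0.99074198 = 0.9954.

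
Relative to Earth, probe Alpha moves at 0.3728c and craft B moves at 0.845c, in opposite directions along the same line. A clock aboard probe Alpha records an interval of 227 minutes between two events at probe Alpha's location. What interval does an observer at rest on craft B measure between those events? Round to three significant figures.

602 minutes

Speed of probe Alpha in craft B's frame: u = (v_A + v_B)/(1 + v_A v_B/c²) = (0.3728 + 0.845)/(1 + 0.3728×0.845) = 1.2178/1.315016 = 0.92607; |u| = 0.92607c.
At |u| = 0.92607c, γ = (1 − 0.857606)^(−1/2) = 2.6501.
Probe Alpha's interval is proper; time dilation gives Δt_B = γΔτ = 2.6501 × 227 minutes = 602 minutes.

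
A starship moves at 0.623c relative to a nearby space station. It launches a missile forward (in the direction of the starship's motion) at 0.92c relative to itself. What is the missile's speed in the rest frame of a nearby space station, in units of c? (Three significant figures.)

In units of c, u = (u' + v)/(1 + u'v) with u' = 0.92 and v = 0.623.
Numerator: 0.92 + 0.623 = 1.543. Denominator: 1 + (0.92)(0.623) = 1.57316.
u = 1.543/1.57316 = 0.98083, so the speed is 0.981c.

0.981c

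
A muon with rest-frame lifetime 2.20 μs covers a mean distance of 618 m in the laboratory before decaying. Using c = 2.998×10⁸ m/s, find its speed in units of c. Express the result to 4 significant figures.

0.6837c

d = βγcτ ⇒ βγ = d/(cτ) = 618.0 m / (659.56 m) = 0.93699.
β = (βγ)/√(1+(βγ)²) = 0.93699/√1.87795 = 0.6837.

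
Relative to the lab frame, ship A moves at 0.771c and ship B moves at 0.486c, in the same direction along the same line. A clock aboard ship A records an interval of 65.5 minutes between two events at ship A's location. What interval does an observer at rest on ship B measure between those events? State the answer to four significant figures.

73.59 minutes

Transform ship A's velocity into ship B's frame: (0.771 − 0.486)/(1 − 0.771·0.486) = 0.285/0.625294, so the relative speed is 0.45579c.
γ for this relative speed: γ = 1/√(1 − 0.207745) = 1.1235.
Ship A's interval is proper; time dilation gives Δt_B = γΔτ = 1.1235 × 65.5 minutes = 73.59 minutes.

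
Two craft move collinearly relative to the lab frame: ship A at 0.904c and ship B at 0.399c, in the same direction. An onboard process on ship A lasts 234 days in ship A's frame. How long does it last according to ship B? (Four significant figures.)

381.6 days

The velocity of ship A relative to ship B is (0.904 − 0.399)c / (1 − 0.904×0.399) = 0.78992c; relative speed 0.78992c.
γ for this relative speed: γ = 1/√(1 − 0.623974) = 1.6308.
The clock on ship A records proper time, so ship B measures Δt = γΔτ = 1.6308 × 234 = 381.6 days.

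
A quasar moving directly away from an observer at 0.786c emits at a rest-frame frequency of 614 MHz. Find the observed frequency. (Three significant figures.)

213 MHz

Relativistic Doppler (source moving away): f_obs = f_src · √((1−β)/(1+β)).
With β = 0.786: factor = √(0.214/1.786) = 0.34615.
f_obs = 614 × 0.34615 = 213 MHz.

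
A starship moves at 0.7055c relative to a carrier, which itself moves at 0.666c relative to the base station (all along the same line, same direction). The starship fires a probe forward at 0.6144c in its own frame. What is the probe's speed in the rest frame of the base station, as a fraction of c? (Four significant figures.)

0.9836c

Compose velocities in two stages. Stage 1 (into S'): u₁ = (0.6144+0.7055)/(1+0.6144×0.7055) = 0.92078.
Stage 2 (into S): u = (0.92078+0.666)/(1+0.92078×0.666) = 0.9836, so the speed is 0.9836c.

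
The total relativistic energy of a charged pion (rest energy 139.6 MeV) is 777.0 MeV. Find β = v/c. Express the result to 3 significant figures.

0.984

γ = E/(mc²) = 777.0/139.6 = 5.5659.
β = √(1 − 1/γ²) = √(1 − 0.0322797) = √0.9677203 = 0.984.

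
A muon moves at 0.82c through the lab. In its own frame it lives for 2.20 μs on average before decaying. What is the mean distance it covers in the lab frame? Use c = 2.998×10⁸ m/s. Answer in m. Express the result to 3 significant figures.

β² = 0.6724, so γ = 1/√0.3276 = 1.7471.
Lab-frame lifetime: Δt = γτ = 1.7471 × 2.20 μs = 3.8436 μs.
Distance: d = vΔt = 0.82 × 2.998×10⁸ m/s × 3.8436×10^-6 s = 945 m.

945 m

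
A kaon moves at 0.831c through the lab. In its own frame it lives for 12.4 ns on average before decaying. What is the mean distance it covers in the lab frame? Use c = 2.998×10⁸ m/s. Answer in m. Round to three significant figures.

γ = 1/√(1 − β²) = 1/√(1 − 0.690561) = 1/√0.309439 = 1/0.556272 = 1.7977.
Lab-frame lifetime: Δt = γτ = 1.7977 × 12.4 ns = 22.291 ns.
Distance: d = vΔt = 0.831 × 2.998×10⁸ m/s × 2.2291×10^-8 s = 5.55 m.

5.55 m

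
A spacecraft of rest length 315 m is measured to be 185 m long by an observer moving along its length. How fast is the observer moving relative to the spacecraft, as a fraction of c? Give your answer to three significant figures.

Length contraction gives γ = L₀/L = 315/185 = 1.7027.
β = √(1 − 1/γ²) = √0.655076 = 0.809.

0.809c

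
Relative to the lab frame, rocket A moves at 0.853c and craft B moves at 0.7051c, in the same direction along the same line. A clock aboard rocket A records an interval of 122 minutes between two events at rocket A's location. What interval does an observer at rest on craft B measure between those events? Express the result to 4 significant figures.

131.4 minutes

Speed of rocket A in craft B's frame: u = (v_A − v_B)/(1 − v_A v_B/c²) = (0.853 − 0.7051)/(1 − 0.853×0.7051) = 0.1479/0.3985497 = 0.3711; |u| = 0.3711c.
γ for this relative speed: γ = 1/√(1 − 0.137715) = 1.0769.
The clock on rocket A records proper time, so craft B measures Δt = γΔτ = 1.0769 × 122 = 131.4 minutes.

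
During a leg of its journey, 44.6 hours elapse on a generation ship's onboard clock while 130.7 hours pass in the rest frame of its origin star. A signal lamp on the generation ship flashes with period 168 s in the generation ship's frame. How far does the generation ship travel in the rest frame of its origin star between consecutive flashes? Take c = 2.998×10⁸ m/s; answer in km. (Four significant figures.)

1.387×10^8 km

The time-dilation ratio gives γ = 130.7/44.6 = 2.93049.
β = √(1 − 1/γ²) = 0.93998. Lab-frame period = γτ = 2.93049×168 s = 492.32 s. Distance = βc × γτ = 0.93998 × 2.998×10⁸ m/s × 492.32 s = 1.3874×10^11 m = 1.387×10^8 km.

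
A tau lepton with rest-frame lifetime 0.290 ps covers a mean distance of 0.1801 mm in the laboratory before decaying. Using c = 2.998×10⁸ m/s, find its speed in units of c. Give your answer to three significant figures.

Lab distance = (lab lifetime)·v = γτ·βc, so βγ = d/(cτ) = 1.801×10^-4/(2.998×10⁸ × 2.900×10^-13) = 2.0715.
With βγ = 2.0715: γ² = 1 + (βγ)² = 5.29111, and β = (βγ)/γ = 2.0715/2.30024 = 0.901.

0.901c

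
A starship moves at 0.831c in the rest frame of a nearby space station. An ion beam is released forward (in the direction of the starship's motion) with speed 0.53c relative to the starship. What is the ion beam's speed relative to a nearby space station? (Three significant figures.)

0.945c

In units of c, u = (u' + v)/(1 + u'v) with u' = 0.53 and v = 0.831.
Numerator: 0.53 + 0.831 = 1.361. Denominator: 1 + (0.53)(0.831) = 1.44043.
u = 1.361/1.44043 = 0.94486, so the speed is 0.945c.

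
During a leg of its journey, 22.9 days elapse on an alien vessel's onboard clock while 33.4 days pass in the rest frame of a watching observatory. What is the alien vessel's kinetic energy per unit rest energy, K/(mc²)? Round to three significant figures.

0.459

The time-dilation ratio gives γ = 33.4/22.9 = 1.45852.
K/(mc²) = γ − 1 = 1.45852 − 1 = 0.459.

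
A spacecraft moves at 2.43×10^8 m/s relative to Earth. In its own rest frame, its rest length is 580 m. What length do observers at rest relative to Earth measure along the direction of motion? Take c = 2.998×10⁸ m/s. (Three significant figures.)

β = v/c = (2.43×10^8 m/s)/(2.998×10⁸ m/s) = 0.81054.
γ = 1/√(1 − β²) = 1/√(1 − 0.6569750916) = 1/√0.3430249084 = 1/0.585683 = 1.7074.
Length contraction: L = L₀/γ = 580/1.7074 = 340 m.

340 m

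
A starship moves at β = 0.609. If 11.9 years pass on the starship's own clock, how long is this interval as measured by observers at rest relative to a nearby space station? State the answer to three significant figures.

15.0 years

γ = 1/√(1 − β²) = 1/√(1 − 0.370881) = 1/√0.629119 = 1/0.79317 = 1.2608.
Time dilation: Δt = γ·Δτ = 1.2608 × 11.9 = 15.0 years.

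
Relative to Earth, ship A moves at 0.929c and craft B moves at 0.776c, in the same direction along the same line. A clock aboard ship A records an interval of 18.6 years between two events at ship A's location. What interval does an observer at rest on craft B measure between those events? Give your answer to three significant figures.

22.2 years

Speed of ship A in craft B's frame: u = (v_A − v_B)/(1 − v_A v_B/c²) = (0.929 − 0.776)/(1 − 0.929×0.776) = 0.153/0.279096 = 0.5482; |u| = 0.5482c.
At |u| = 0.5482c, γ = (1 − 0.300523)^(−1/2) = 1.1957.
Ship A's interval is proper; time dilation gives Δt_B = γΔτ = 1.1957 × 18.6 years = 22.2 years.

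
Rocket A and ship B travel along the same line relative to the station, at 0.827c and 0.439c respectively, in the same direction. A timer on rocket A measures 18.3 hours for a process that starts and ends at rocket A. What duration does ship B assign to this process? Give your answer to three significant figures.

The velocity of rocket A relative to ship B is (0.827 − 0.439)c / (1 − 0.827×0.439) = 0.60916c; relative speed 0.60916c.
At |u| = 0.60916c, γ = (1 − 0.371076)^(−1/2) = 1.261.
The clock on rocket A records proper time, so ship B measures Δt = γΔτ = 1.261 × 18.3 = 23.1 hours.

23.1 hours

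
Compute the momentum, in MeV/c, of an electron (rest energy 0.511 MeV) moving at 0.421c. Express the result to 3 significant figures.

γ = 1/√(1 − β²) = 1/√(1 − 0.177241) = 1/√0.822759 = 1/0.907061 = 1.1025.
Momentum: p = γβ·mc = 1.1025 × 0.421 × 0.511 MeV/c = 0.237 MeV/c.

0.237 MeV/c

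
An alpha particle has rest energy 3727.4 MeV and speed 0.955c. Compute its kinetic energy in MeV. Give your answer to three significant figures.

8840 MeV

γ = 1/√(1 − β²) = 1/√(1 − 0.912025) = 1/√0.087975 = 1/0.296606 = 3.3715.
Kinetic energy: K = (γ − 1)mc² = (3.3715 − 1) × 3727.4 MeV = 2.3715 × 3727.4 = 8840 MeV.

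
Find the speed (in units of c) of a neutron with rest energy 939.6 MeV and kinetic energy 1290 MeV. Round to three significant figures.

K = (γ−1)mc², so γ = 1 + 1290/939.6 = 2.3729.
Then v/c = √(1 − γ⁻²) = √(1 − 0.177599) = √0.822401 = 0.907.

0.907c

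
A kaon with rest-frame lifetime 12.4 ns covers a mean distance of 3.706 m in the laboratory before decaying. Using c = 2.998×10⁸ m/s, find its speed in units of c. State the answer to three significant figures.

Let x = d/(cτ) = 3.706 m / (2.998×10⁸ m/s × 1.240×10^-8 s) = 0.9969. Since d = βγcτ, x = βγ = β/√(1−β²).
Solving: β² = x²/(1+x²) = 0.99381/1.99381 = 0.498448, so β = 0.706.

0.706c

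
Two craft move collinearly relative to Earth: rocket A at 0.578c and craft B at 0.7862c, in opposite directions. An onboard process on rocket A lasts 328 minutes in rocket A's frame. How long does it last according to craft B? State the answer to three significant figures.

Speed of rocket A in craft B's frame: u = (v_A + v_B)/(1 + v_A v_B/c²) = (0.578 + 0.7862)/(1 + 0.578×0.7862) = 1.3642/1.4544236 = 0.93797; |u| = 0.93797c.
γ for this relative speed: γ = 1/√(1 − 0.879788) = 2.8842.
The clock on rocket A records proper time, so craft B measures Δt = γΔτ = 2.8842 × 328 = 946 minutes.

946 minutes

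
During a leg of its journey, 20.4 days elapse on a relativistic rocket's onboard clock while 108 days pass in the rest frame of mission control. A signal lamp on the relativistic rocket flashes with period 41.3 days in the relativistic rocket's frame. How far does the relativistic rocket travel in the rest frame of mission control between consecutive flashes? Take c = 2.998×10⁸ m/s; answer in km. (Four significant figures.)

γ = Δt/Δτ = 108/20.4 = 5.29412.
β = √(1 − 1/γ²) = 0.982. Lab-frame period = γτ = 5.29412×41.3 days = 218.65 days. Distance = βc × γτ = 0.982 × 2.998×10⁸ m/s × 18891360 s = 5.5617×10^15 m = 5.562×10^12 km.

5.562×10^12 km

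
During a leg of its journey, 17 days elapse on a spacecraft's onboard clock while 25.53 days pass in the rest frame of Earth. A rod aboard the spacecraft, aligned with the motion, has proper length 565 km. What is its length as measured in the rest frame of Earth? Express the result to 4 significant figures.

From Δt = γΔτ: γ = 25.53/17 = 1.50176.
L = L₀/γ = 565/1.50176 = 376.2 km.

376.2 km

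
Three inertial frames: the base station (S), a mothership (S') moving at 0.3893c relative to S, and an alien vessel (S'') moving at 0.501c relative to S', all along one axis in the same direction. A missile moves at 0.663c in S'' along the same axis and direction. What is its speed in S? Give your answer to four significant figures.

First combine the missile and alien vessel (S''→S'): u₁ = (0.663 + 0.501)/(1 + 0.663×0.501) = 1.164/1.332163 = 0.87377.
Then combine with the mothership (S'→S): u = (0.87377 + 0.3893)/(1 + 0.87377×0.3893) = 1.26307/1.340158661 = 0.94248.

0.9425c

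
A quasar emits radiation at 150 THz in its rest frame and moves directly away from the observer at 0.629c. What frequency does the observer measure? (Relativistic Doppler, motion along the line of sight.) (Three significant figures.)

71.6 THz

Relativistic Doppler (source moving away): f_obs = f_src · √((1−β)/(1+β)).
With β = 0.629: factor = √(0.371/1.629) = 0.47723.
f_obs = 150 × 0.47723 = 71.6 THz.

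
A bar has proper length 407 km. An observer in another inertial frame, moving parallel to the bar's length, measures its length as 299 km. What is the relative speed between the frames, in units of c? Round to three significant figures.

0.678c

Length contraction gives γ = L₀/L = 407/299 = 1.3612.
β = √(1 − 1/γ²) = √0.460295 = 0.678.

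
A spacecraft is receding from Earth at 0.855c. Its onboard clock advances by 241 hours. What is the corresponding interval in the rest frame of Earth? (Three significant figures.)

With β = 0.855, γ = 1/√(1 − 0.855²) = 1/√0.268975 = 1.9282.
Time dilation: Δt = γ·Δτ = 1.9282 × 241 = 465 hours.

465 hours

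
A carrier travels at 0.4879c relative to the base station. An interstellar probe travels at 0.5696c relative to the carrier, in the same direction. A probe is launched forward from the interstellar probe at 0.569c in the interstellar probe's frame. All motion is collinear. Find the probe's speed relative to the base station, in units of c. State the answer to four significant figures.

0.9495c

Compose velocities in two stages. Stage 1 (into S'): u₁ = (0.569+0.5696)/(1+0.569×0.5696) = 0.8599.
Stage 2 (into S): u = (0.8599+0.4879)/(1+0.8599×0.4879) = 0.94946, so the speed is 0.9495c.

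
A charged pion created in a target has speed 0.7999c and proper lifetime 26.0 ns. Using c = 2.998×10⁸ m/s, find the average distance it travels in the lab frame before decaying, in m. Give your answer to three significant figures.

γ = 1/√(1 − β²) = 1/√(1 − 0.63984001) = 1/√0.36015999 = 1/0.600133 = 1.6663.
Lab-frame lifetime: Δt = γτ = 1.6663 × 26.0 ns = 43.324 ns.
Distance: d = vΔt = 0.7999 × 2.998×10⁸ m/s × 4.3324×10^-8 s = 10.4 m.

10.4 m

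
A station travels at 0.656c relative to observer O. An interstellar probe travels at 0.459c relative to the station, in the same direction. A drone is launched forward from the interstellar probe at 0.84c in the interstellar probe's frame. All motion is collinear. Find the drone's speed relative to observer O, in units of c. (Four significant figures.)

0.9867c

First combine the drone and interstellar probe (S''→S'): u₁ = (0.84 + 0.459)/(1 + 0.84×0.459) = 1.299/1.38556 = 0.93753.
Then combine with the station (S'→S): u = (0.93753 + 0.656)/(1 + 0.93753×0.656) = 1.59353/1.61501968 = 0.98669.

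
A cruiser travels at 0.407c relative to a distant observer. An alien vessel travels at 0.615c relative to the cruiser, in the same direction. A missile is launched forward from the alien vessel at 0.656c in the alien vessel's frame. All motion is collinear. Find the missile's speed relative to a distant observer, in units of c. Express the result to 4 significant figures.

Compose velocities in two stages. Stage 1 (into S'): u₁ = (0.656+0.615)/(1+0.656×0.615) = 0.90563.
Stage 2 (into S): u = (0.90563+0.407)/(1+0.90563×0.407) = 0.95911, so the speed is 0.9591c.

0.9591c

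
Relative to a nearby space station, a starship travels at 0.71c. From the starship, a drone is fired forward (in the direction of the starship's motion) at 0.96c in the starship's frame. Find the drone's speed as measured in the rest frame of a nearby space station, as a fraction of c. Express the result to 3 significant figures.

0.993c

In units of c, u = (u' + v)/(1 + u'v) with u' = 0.96 and v = 0.71.
Numerator: 0.96 + 0.71 = 1.67. Denominator: 1 + (0.96)(0.71) = 1.6816.
u = 1.67/1.6816 = 0.9931, so the speed is 0.993c.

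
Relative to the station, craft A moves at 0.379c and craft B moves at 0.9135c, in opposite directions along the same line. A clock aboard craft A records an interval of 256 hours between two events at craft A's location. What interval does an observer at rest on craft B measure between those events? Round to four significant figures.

Speed of craft A in craft B's frame: u = (v_A + v_B)/(1 + v_A v_B/c²) = (0.379 + 0.9135)/(1 + 0.379×0.9135) = 1.2925/1.3462165 = 0.9601; |u| = 0.9601c.
At |u| = 0.9601c, γ = (1 − 0.921792)^(−1/2) = 3.5758.
The clock on craft A records proper time, so craft B measures Δt = γΔτ = 3.5758 × 256 = 915.4 hours.

915.4 hours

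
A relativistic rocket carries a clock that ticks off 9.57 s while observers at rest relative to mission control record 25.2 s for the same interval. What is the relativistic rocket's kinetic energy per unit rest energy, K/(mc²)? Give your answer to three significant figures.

The time-dilation ratio gives γ = 25.2/9.57 = 2.63323.
Since K = (γ−1)mc², K/(mc²) = 2.63323 − 1 = 1.63.

1.63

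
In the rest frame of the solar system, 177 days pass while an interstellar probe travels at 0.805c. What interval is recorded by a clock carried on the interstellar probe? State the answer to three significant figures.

105 days

Lorentz factor: γ = (1 − 0.648025)^(−1/2) = 1.6856.
The interstellar probe's clock runs slow as seen from the solar system, so Δτ = Δt/γ = 177/1.6856 = 105 days.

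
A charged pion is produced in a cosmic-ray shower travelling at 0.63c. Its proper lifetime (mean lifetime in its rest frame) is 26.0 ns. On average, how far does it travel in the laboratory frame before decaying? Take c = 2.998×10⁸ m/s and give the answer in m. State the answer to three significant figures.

6.32 m

γ = 1/√(1 − β²) = 1/√(1 − 0.3969) = 1/√0.6031 = 1/0.776595 = 1.2877.
Lab-frame lifetime: Δt = γτ = 1.2877 × 26.0 ns = 33.48 ns.
Distance: d = vΔt = 0.63 × 2.998×10⁸ m/s × 3.3480×10^-8 s = 6.32 m.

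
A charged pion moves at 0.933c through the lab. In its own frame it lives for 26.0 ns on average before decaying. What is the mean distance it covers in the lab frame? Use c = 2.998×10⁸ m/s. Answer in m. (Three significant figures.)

20.2 m

β² = 0.870489, so γ = 1/√0.129511 = 2.7787.
Lab-frame lifetime: Δt = γτ = 2.7787 × 26.0 ns = 72.246 ns.
Distance: d = vΔt = 0.933 × 2.998×10⁸ m/s × 7.2246×10^-8 s = 20.2 m.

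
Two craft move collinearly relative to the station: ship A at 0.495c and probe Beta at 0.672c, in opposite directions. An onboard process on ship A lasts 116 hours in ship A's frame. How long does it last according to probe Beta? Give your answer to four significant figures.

Transform ship A's velocity into probe Beta's frame: (0.495 + 0.672)/(1 + 0.495·0.672) = 1.167/1.33264, so the relative speed is 0.87571c.
At |u| = 0.87571c, γ = (1 − 0.766868)^(−1/2) = 2.0711.
Ship A's interval is proper; time dilation gives Δt_B = γΔτ = 2.0711 × 116 hours = 240.2 hours.

240.2 hours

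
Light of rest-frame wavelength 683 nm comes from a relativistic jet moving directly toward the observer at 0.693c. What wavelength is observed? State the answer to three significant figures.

Relativistic Doppler for wavelength: λ_obs = λ_src · √((1−β)/(1+β)).
With β = 0.693: factor = √(0.307/1.693) = 0.42583.
λ_obs = 683 × 0.42583 = 291 nm.

291 nm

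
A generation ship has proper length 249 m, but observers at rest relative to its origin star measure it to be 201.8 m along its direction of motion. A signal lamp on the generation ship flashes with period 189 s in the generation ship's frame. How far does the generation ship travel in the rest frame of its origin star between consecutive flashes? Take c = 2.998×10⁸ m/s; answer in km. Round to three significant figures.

4.10×10^7 km

γ = L₀/L = 249/201.8 = 1.23389.
β = √(1 − 1/γ²) = 0.58581. Lab-frame period = γτ = 1.23389×189 s = 233.21 s. Distance = βc × γτ = 0.58581 × 2.998×10⁸ m/s × 233.21 s = 4.0958×10^10 m = 4.10×10^7 km.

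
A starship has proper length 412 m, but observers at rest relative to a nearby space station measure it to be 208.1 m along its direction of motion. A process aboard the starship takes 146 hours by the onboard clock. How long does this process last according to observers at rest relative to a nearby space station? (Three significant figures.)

Length contraction gives γ = L₀/L = 412/208.1 = 1.97982.
Δt = γΔτ = 1.97982 × 146 = 289 hours.

289 hours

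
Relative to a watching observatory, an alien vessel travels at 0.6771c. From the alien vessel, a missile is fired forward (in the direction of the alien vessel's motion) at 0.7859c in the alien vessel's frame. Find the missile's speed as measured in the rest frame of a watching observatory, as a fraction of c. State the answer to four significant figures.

0.9549c

Relativistic velocity addition: u = (u' + v)/(1 + u'v/c²), with u' = 0.7859c and v = 0.6771c.
Numerator: 0.7859 + 0.6771 = 1.463. Denominator: 1 + (0.7859)(0.6771) = 1.53213289.
u = 1.463/1.53213289 = 0.95488, so the speed is 0.9549c.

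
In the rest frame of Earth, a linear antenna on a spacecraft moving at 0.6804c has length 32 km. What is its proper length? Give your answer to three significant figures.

Lorentz factor: γ = (1 − 0.46294416)^(−1/2) = 1.3646.
Proper length: L₀ = γ·L = 1.3646 × 32 = 43.7 km.

43.7 km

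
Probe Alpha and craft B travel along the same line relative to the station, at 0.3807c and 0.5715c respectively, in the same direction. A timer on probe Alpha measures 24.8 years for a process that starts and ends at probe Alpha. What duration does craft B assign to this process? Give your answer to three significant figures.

25.6 years

Transform probe Alpha's velocity into craft B's frame: (0.3807 − 0.5715)/(1 − 0.3807·0.5715) = −0.1908/0.78242995, so the relative speed is 0.24386c.
γ for this relative speed: γ = 1/√(1 − 0.0594677) = 1.0311.
Probe Alpha's interval is proper; time dilation gives Δt_B = γΔτ = 1.0311 × 24.8 years = 25.6 years.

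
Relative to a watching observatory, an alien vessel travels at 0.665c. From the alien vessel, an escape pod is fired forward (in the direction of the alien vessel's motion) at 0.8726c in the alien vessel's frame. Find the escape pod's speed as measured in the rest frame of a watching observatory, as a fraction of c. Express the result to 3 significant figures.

In units of c, u = (u' + v)/(1 + u'v) with u' = 0.8726 and v = 0.665.
Numerator: 0.8726 + 0.665 = 1.5376. Denominator: 1 + (0.8726)(0.665) = 1.580279.
u = 1.5376/1.580279 = 0.97299, so the speed is 0.973c.

0.973c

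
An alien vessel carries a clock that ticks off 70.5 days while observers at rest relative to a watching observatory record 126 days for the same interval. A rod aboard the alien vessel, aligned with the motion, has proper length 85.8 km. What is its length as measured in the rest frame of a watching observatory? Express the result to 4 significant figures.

From Δt = γΔτ: γ = 126/70.5 = 1.78723.
The rod contracts by the same γ: 85.8 km / 1.78723 = 48.01 km.

48.01 km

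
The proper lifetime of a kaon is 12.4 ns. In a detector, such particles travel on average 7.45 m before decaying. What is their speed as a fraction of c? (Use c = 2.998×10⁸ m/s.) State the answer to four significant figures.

Lab distance = (lab lifetime)·v = γτ·βc, so βγ = d/(cτ) = 7.450/(2.998×10⁸ × 1.240×10^-8) = 2.004.
With βγ = 2.004: γ² = 1 + (βγ)² = 5.01602, and β = (βγ)/γ = 2.004/2.23965 = 0.8948.

0.8948c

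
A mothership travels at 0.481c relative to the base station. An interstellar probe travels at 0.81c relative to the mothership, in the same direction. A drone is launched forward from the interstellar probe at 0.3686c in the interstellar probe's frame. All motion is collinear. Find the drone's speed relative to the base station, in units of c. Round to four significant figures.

Compose velocities in two stages. Stage 1 (into S'): u₁ = (0.3686+0.81)/(1+0.3686×0.81) = 0.90762.
Stage 2 (into S): u = (0.90762+0.481)/(1+0.90762×0.481) = 0.96663, so the speed is 0.9666c.

0.9666c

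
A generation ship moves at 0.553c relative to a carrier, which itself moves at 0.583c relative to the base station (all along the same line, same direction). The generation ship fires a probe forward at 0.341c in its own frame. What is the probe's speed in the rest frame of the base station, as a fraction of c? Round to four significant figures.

0.9282c

First combine the probe and generation ship (S''→S'): u₁ = (0.341 + 0.553)/(1 + 0.341×0.553) = 0.894/1.188573 = 0.75216.
Then combine with the carrier (S'→S): u = (0.75216 + 0.583)/(1 + 0.75216×0.583) = 1.33516/1.43850928 = 0.92816.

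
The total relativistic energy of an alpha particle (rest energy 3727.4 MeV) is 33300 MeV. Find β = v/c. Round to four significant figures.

Total energy E = γmc² gives γ = 33300/3727.4 = 8.9338.
Hence β = √(1 − 1/γ²) = √(1 − 0.0125293) = √0.9874707 = 0.9937.

0.9937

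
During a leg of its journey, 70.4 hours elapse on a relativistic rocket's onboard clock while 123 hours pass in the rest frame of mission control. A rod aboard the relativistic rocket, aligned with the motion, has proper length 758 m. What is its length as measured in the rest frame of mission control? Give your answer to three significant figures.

434 m

γ = Δt/Δτ = 123/70.4 = 1.74716.
L = L₀/γ = 758/1.74716 = 434 m.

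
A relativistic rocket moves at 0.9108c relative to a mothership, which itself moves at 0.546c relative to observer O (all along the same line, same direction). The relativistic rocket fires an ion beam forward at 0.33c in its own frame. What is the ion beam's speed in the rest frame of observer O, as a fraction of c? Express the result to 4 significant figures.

First combine the ion beam and relativistic rocket (S''→S'): u₁ = (0.33 + 0.9108)/(1 + 0.33×0.9108) = 1.2408/1.300564 = 0.95405.
Then combine with the mothership (S'→S): u = (0.95405 + 0.546)/(1 + 0.95405×0.546) = 1.50005/1.5209113 = 0.98628.

0.9863c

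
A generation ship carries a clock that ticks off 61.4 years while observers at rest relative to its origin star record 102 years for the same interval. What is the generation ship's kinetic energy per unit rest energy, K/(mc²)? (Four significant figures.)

From Δt = γΔτ: γ = 102/61.4 = 1.66124.
K/(mc²) = γ − 1 = 1.66124 − 1 = 0.6612.

0.6612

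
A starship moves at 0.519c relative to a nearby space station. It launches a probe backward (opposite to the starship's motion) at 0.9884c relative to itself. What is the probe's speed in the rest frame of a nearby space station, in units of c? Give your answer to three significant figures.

In units of c, u = (u' + v)/(1 + u'v) with u' = −0.9884 and v = 0.519.
Numerator: −0.9884 + 0.519 = −0.4694. Denominator: 1 + (−0.9884)(0.519) = 0.4870204.
u = −0.4694/0.4870204 = −0.96382, so the speed is 0.964c.

0.964c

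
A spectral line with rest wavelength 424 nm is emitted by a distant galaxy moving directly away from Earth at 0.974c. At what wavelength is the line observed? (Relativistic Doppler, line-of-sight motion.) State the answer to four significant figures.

Relativistic Doppler for wavelength: λ_obs = λ_src · √((1+β)/(1−β)).
With β = 0.974: factor = √(1.974/0.026) = 8.7134.
λ_obs = 424 × 8.7134 = 3694 nm.

3694 nm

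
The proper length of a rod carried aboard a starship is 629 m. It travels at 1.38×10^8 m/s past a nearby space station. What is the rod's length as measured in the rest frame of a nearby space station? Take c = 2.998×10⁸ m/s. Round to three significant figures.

β = v/c = (1.38×10^8 m/s)/(2.998×10⁸ m/s) = 0.460307.
γ = 1/√(1 − β²) = 1/√(1 − 0.2118825) = 1/√0.7881175 = 1/0.88776 = 1.1264.
Length contraction: L = L₀/γ = 629/1.1264 = 558 m.

558 m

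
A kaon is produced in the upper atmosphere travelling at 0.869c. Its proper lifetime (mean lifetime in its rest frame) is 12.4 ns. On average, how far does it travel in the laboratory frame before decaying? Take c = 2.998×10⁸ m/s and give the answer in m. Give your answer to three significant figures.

6.53 m

With β = 0.869, γ = 1/√(1 − 0.869²) = 1/√0.244839 = 2.021.
Lab-frame lifetime: Δt = γτ = 2.021 × 12.4 ns = 25.06 ns.
Distance: d = vΔt = 0.869 × 2.998×10⁸ m/s × 2.5060×10^-8 s = 6.53 m.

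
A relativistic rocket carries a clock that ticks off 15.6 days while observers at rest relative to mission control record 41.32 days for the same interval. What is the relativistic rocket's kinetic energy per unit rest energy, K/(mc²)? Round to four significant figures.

1.649

The time-dilation ratio gives γ = 41.32/15.6 = 2.64872.
K/(mc²) = γ − 1 = 2.64872 − 1 = 1.649.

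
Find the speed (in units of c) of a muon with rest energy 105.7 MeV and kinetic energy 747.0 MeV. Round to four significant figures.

K = (γ−1)mc², so γ = 1 + 747.0/105.7 = 8.0672.
Then v/c = √(1 − γ⁻²) = √(1 − 0.0153658) = √0.9846342 = 0.9923.

0.9923c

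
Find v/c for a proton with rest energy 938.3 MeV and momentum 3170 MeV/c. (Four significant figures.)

0.9589

βγ = pc/(mc²) = 3170/938.3 = 3.3785.
Since γ² = 1 + (βγ)² = 12.4143, γ = √12.4143 = 3.52339, and β = (βγ)/γ = 3.3785/3.52339 = 0.9589.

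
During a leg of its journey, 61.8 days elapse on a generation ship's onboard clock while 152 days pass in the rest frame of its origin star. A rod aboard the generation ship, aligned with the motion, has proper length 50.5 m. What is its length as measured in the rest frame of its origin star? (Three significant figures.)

The time-dilation ratio gives γ = 152/61.8 = 2.45955.
L = L₀/γ = 50.5/2.45955 = 20.5 m.

20.5 m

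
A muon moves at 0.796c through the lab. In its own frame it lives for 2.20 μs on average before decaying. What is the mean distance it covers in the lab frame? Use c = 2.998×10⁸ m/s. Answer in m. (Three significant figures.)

867 m

With β = 0.796, γ = 1/√(1 − 0.796²) = 1/√0.366384 = 1.6521.
Lab-frame lifetime: Δt = γτ = 1.6521 × 2.20 μs = 3.6346 μs.
Distance: d = vΔt = 0.796 × 2.998×10⁸ m/s × 3.6346×10^-6 s = 867 m.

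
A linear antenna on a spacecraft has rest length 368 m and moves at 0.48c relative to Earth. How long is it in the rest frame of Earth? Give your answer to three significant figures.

323 m

Lorentz factor: γ = (1 − 0.2304)^(−1/2) = 1.1399.
Length contraction: L = L₀/γ = 368/1.1399 = 323 m.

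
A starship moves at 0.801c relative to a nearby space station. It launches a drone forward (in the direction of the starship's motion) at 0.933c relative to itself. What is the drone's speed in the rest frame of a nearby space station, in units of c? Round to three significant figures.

0.992c

In units of c, u = (u' + v)/(1 + u'v) with u' = 0.933 and v = 0.801.
Numerator: 0.933 + 0.801 = 1.734. Denominator: 1 + (0.933)(0.801) = 1.747333.
u = 1.734/1.747333 = 0.99237, so the speed is 0.992c.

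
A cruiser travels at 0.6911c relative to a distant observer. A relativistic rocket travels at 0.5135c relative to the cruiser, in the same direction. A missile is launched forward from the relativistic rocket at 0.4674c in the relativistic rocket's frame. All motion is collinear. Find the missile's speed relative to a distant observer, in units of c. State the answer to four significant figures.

0.9583c

Apply u = (u'+v)/(1+u'v) twice. Missile in the cruiser frame: (0.4674+0.5135)/(1+0.4674·0.5135) = 0.9809/1.2400099 = 0.79104c.
That velocity, transformed to the rest frame of a distant observer: (0.79104+0.6911)/(1+0.79104·0.6911) = 1.48214/1.546687744 = 0.95827c.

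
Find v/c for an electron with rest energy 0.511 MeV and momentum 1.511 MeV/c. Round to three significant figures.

0.947

pc/(mc²) = 1.511/0.511 = 2.9569 = βγ = β/√(1−β²).
So β² = x²/(1 + x²) with x = 2.9569: x² = 8.74326, β² = 8.74326/9.74326 = 0.897365, β = 0.947.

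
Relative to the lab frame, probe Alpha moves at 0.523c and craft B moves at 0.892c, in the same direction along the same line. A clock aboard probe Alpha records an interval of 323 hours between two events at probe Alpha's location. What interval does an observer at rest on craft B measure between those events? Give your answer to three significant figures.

Transform probe Alpha's velocity into craft B's frame: (0.523 − 0.892)/(1 − 0.523·0.892) = −0.369/0.533484, so the relative speed is 0.69168c.
γ for this relative speed: γ = 1/√(1 − 0.478421) = 1.3846.
Probe Alpha's interval is proper; time dilation gives Δt_B = γΔτ = 1.3846 × 323 hours = 447 hours.

447 hours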